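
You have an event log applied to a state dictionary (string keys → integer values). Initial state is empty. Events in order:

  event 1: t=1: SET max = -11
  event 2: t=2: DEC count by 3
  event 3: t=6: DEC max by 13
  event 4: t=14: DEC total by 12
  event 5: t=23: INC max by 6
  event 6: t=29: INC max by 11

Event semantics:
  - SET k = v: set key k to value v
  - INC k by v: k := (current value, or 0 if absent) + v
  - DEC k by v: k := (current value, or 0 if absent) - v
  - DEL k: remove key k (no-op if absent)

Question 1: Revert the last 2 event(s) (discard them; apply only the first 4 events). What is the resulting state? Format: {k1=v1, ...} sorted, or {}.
Answer: {count=-3, max=-24, total=-12}

Derivation:
Keep first 4 events (discard last 2):
  after event 1 (t=1: SET max = -11): {max=-11}
  after event 2 (t=2: DEC count by 3): {count=-3, max=-11}
  after event 3 (t=6: DEC max by 13): {count=-3, max=-24}
  after event 4 (t=14: DEC total by 12): {count=-3, max=-24, total=-12}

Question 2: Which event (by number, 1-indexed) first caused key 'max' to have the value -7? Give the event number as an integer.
Answer: 6

Derivation:
Looking for first event where max becomes -7:
  event 1: max = -11
  event 2: max = -11
  event 3: max = -24
  event 4: max = -24
  event 5: max = -18
  event 6: max -18 -> -7  <-- first match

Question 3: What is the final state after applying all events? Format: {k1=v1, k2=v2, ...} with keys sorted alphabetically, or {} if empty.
Answer: {count=-3, max=-7, total=-12}

Derivation:
  after event 1 (t=1: SET max = -11): {max=-11}
  after event 2 (t=2: DEC count by 3): {count=-3, max=-11}
  after event 3 (t=6: DEC max by 13): {count=-3, max=-24}
  after event 4 (t=14: DEC total by 12): {count=-3, max=-24, total=-12}
  after event 5 (t=23: INC max by 6): {count=-3, max=-18, total=-12}
  after event 6 (t=29: INC max by 11): {count=-3, max=-7, total=-12}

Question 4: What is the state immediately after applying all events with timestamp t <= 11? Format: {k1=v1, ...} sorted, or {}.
Apply events with t <= 11 (3 events):
  after event 1 (t=1: SET max = -11): {max=-11}
  after event 2 (t=2: DEC count by 3): {count=-3, max=-11}
  after event 3 (t=6: DEC max by 13): {count=-3, max=-24}

Answer: {count=-3, max=-24}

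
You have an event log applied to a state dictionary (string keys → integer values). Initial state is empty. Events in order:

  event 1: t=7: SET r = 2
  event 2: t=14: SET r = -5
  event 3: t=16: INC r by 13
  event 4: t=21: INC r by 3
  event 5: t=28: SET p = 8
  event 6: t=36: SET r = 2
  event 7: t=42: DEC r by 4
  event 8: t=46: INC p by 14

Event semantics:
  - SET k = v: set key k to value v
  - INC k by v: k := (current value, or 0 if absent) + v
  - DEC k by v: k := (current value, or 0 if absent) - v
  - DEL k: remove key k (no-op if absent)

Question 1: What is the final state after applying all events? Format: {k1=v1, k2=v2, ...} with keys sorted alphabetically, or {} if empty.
Answer: {p=22, r=-2}

Derivation:
  after event 1 (t=7: SET r = 2): {r=2}
  after event 2 (t=14: SET r = -5): {r=-5}
  after event 3 (t=16: INC r by 13): {r=8}
  after event 4 (t=21: INC r by 3): {r=11}
  after event 5 (t=28: SET p = 8): {p=8, r=11}
  after event 6 (t=36: SET r = 2): {p=8, r=2}
  after event 7 (t=42: DEC r by 4): {p=8, r=-2}
  after event 8 (t=46: INC p by 14): {p=22, r=-2}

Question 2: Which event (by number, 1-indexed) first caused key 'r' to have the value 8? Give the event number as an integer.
Looking for first event where r becomes 8:
  event 1: r = 2
  event 2: r = -5
  event 3: r -5 -> 8  <-- first match

Answer: 3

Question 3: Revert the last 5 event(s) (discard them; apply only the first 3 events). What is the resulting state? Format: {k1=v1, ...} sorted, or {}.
Answer: {r=8}

Derivation:
Keep first 3 events (discard last 5):
  after event 1 (t=7: SET r = 2): {r=2}
  after event 2 (t=14: SET r = -5): {r=-5}
  after event 3 (t=16: INC r by 13): {r=8}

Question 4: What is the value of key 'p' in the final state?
Answer: 22

Derivation:
Track key 'p' through all 8 events:
  event 1 (t=7: SET r = 2): p unchanged
  event 2 (t=14: SET r = -5): p unchanged
  event 3 (t=16: INC r by 13): p unchanged
  event 4 (t=21: INC r by 3): p unchanged
  event 5 (t=28: SET p = 8): p (absent) -> 8
  event 6 (t=36: SET r = 2): p unchanged
  event 7 (t=42: DEC r by 4): p unchanged
  event 8 (t=46: INC p by 14): p 8 -> 22
Final: p = 22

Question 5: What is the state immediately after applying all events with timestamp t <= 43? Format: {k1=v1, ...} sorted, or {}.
Answer: {p=8, r=-2}

Derivation:
Apply events with t <= 43 (7 events):
  after event 1 (t=7: SET r = 2): {r=2}
  after event 2 (t=14: SET r = -5): {r=-5}
  after event 3 (t=16: INC r by 13): {r=8}
  after event 4 (t=21: INC r by 3): {r=11}
  after event 5 (t=28: SET p = 8): {p=8, r=11}
  after event 6 (t=36: SET r = 2): {p=8, r=2}
  after event 7 (t=42: DEC r by 4): {p=8, r=-2}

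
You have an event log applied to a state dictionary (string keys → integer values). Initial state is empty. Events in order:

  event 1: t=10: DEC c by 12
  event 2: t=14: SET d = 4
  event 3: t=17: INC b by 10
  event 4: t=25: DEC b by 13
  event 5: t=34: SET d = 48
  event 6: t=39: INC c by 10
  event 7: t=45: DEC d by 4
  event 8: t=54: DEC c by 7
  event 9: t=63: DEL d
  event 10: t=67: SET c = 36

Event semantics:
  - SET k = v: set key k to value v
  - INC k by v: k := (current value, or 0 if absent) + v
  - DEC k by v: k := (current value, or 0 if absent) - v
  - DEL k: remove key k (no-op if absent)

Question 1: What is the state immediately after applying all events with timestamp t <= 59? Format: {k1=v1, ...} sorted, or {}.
Apply events with t <= 59 (8 events):
  after event 1 (t=10: DEC c by 12): {c=-12}
  after event 2 (t=14: SET d = 4): {c=-12, d=4}
  after event 3 (t=17: INC b by 10): {b=10, c=-12, d=4}
  after event 4 (t=25: DEC b by 13): {b=-3, c=-12, d=4}
  after event 5 (t=34: SET d = 48): {b=-3, c=-12, d=48}
  after event 6 (t=39: INC c by 10): {b=-3, c=-2, d=48}
  after event 7 (t=45: DEC d by 4): {b=-3, c=-2, d=44}
  after event 8 (t=54: DEC c by 7): {b=-3, c=-9, d=44}

Answer: {b=-3, c=-9, d=44}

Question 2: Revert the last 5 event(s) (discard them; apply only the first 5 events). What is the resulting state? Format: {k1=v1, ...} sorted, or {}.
Answer: {b=-3, c=-12, d=48}

Derivation:
Keep first 5 events (discard last 5):
  after event 1 (t=10: DEC c by 12): {c=-12}
  after event 2 (t=14: SET d = 4): {c=-12, d=4}
  after event 3 (t=17: INC b by 10): {b=10, c=-12, d=4}
  after event 4 (t=25: DEC b by 13): {b=-3, c=-12, d=4}
  after event 5 (t=34: SET d = 48): {b=-3, c=-12, d=48}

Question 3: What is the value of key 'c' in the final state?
Track key 'c' through all 10 events:
  event 1 (t=10: DEC c by 12): c (absent) -> -12
  event 2 (t=14: SET d = 4): c unchanged
  event 3 (t=17: INC b by 10): c unchanged
  event 4 (t=25: DEC b by 13): c unchanged
  event 5 (t=34: SET d = 48): c unchanged
  event 6 (t=39: INC c by 10): c -12 -> -2
  event 7 (t=45: DEC d by 4): c unchanged
  event 8 (t=54: DEC c by 7): c -2 -> -9
  event 9 (t=63: DEL d): c unchanged
  event 10 (t=67: SET c = 36): c -9 -> 36
Final: c = 36

Answer: 36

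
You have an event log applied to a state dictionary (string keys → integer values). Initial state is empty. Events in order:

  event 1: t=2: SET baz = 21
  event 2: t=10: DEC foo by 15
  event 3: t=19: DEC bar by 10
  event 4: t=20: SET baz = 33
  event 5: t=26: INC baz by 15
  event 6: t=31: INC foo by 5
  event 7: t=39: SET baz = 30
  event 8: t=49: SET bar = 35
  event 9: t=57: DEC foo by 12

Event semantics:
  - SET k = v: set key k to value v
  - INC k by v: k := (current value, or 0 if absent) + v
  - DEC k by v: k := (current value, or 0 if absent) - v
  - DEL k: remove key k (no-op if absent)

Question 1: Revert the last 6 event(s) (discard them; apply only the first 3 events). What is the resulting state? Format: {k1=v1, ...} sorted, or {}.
Keep first 3 events (discard last 6):
  after event 1 (t=2: SET baz = 21): {baz=21}
  after event 2 (t=10: DEC foo by 15): {baz=21, foo=-15}
  after event 3 (t=19: DEC bar by 10): {bar=-10, baz=21, foo=-15}

Answer: {bar=-10, baz=21, foo=-15}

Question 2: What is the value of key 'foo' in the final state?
Track key 'foo' through all 9 events:
  event 1 (t=2: SET baz = 21): foo unchanged
  event 2 (t=10: DEC foo by 15): foo (absent) -> -15
  event 3 (t=19: DEC bar by 10): foo unchanged
  event 4 (t=20: SET baz = 33): foo unchanged
  event 5 (t=26: INC baz by 15): foo unchanged
  event 6 (t=31: INC foo by 5): foo -15 -> -10
  event 7 (t=39: SET baz = 30): foo unchanged
  event 8 (t=49: SET bar = 35): foo unchanged
  event 9 (t=57: DEC foo by 12): foo -10 -> -22
Final: foo = -22

Answer: -22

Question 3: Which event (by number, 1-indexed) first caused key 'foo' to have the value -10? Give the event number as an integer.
Answer: 6

Derivation:
Looking for first event where foo becomes -10:
  event 2: foo = -15
  event 3: foo = -15
  event 4: foo = -15
  event 5: foo = -15
  event 6: foo -15 -> -10  <-- first match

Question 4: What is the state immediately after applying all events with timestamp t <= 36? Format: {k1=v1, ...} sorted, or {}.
Answer: {bar=-10, baz=48, foo=-10}

Derivation:
Apply events with t <= 36 (6 events):
  after event 1 (t=2: SET baz = 21): {baz=21}
  after event 2 (t=10: DEC foo by 15): {baz=21, foo=-15}
  after event 3 (t=19: DEC bar by 10): {bar=-10, baz=21, foo=-15}
  after event 4 (t=20: SET baz = 33): {bar=-10, baz=33, foo=-15}
  after event 5 (t=26: INC baz by 15): {bar=-10, baz=48, foo=-15}
  after event 6 (t=31: INC foo by 5): {bar=-10, baz=48, foo=-10}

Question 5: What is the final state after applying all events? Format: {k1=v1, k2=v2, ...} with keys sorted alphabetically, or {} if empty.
  after event 1 (t=2: SET baz = 21): {baz=21}
  after event 2 (t=10: DEC foo by 15): {baz=21, foo=-15}
  after event 3 (t=19: DEC bar by 10): {bar=-10, baz=21, foo=-15}
  after event 4 (t=20: SET baz = 33): {bar=-10, baz=33, foo=-15}
  after event 5 (t=26: INC baz by 15): {bar=-10, baz=48, foo=-15}
  after event 6 (t=31: INC foo by 5): {bar=-10, baz=48, foo=-10}
  after event 7 (t=39: SET baz = 30): {bar=-10, baz=30, foo=-10}
  after event 8 (t=49: SET bar = 35): {bar=35, baz=30, foo=-10}
  after event 9 (t=57: DEC foo by 12): {bar=35, baz=30, foo=-22}

Answer: {bar=35, baz=30, foo=-22}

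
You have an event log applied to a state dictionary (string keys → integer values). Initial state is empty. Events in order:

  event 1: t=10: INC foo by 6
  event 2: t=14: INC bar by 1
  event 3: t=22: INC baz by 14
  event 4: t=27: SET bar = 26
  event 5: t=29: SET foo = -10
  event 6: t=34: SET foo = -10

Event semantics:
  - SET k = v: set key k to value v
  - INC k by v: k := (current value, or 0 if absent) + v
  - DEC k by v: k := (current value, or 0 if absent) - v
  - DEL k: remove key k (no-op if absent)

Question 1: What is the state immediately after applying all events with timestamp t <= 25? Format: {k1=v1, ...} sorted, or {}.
Apply events with t <= 25 (3 events):
  after event 1 (t=10: INC foo by 6): {foo=6}
  after event 2 (t=14: INC bar by 1): {bar=1, foo=6}
  after event 3 (t=22: INC baz by 14): {bar=1, baz=14, foo=6}

Answer: {bar=1, baz=14, foo=6}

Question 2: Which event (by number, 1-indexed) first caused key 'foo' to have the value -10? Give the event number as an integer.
Answer: 5

Derivation:
Looking for first event where foo becomes -10:
  event 1: foo = 6
  event 2: foo = 6
  event 3: foo = 6
  event 4: foo = 6
  event 5: foo 6 -> -10  <-- first match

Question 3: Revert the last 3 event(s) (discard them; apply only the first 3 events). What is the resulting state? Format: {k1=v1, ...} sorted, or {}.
Keep first 3 events (discard last 3):
  after event 1 (t=10: INC foo by 6): {foo=6}
  after event 2 (t=14: INC bar by 1): {bar=1, foo=6}
  after event 3 (t=22: INC baz by 14): {bar=1, baz=14, foo=6}

Answer: {bar=1, baz=14, foo=6}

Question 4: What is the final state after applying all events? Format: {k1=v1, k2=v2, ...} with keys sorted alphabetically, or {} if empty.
Answer: {bar=26, baz=14, foo=-10}

Derivation:
  after event 1 (t=10: INC foo by 6): {foo=6}
  after event 2 (t=14: INC bar by 1): {bar=1, foo=6}
  after event 3 (t=22: INC baz by 14): {bar=1, baz=14, foo=6}
  after event 4 (t=27: SET bar = 26): {bar=26, baz=14, foo=6}
  after event 5 (t=29: SET foo = -10): {bar=26, baz=14, foo=-10}
  after event 6 (t=34: SET foo = -10): {bar=26, baz=14, foo=-10}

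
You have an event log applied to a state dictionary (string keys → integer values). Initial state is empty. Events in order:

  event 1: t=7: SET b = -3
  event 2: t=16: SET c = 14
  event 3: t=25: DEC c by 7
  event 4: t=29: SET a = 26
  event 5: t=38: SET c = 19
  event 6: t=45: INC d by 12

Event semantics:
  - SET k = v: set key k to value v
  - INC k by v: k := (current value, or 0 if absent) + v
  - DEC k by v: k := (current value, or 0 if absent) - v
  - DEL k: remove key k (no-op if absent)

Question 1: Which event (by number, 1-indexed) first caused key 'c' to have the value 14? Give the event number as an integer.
Looking for first event where c becomes 14:
  event 2: c (absent) -> 14  <-- first match

Answer: 2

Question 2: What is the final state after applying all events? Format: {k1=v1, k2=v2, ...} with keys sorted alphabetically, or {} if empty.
Answer: {a=26, b=-3, c=19, d=12}

Derivation:
  after event 1 (t=7: SET b = -3): {b=-3}
  after event 2 (t=16: SET c = 14): {b=-3, c=14}
  after event 3 (t=25: DEC c by 7): {b=-3, c=7}
  after event 4 (t=29: SET a = 26): {a=26, b=-3, c=7}
  after event 5 (t=38: SET c = 19): {a=26, b=-3, c=19}
  after event 6 (t=45: INC d by 12): {a=26, b=-3, c=19, d=12}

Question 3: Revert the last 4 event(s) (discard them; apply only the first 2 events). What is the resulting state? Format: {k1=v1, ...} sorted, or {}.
Keep first 2 events (discard last 4):
  after event 1 (t=7: SET b = -3): {b=-3}
  after event 2 (t=16: SET c = 14): {b=-3, c=14}

Answer: {b=-3, c=14}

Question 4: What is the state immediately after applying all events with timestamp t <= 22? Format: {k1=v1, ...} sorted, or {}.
Apply events with t <= 22 (2 events):
  after event 1 (t=7: SET b = -3): {b=-3}
  after event 2 (t=16: SET c = 14): {b=-3, c=14}

Answer: {b=-3, c=14}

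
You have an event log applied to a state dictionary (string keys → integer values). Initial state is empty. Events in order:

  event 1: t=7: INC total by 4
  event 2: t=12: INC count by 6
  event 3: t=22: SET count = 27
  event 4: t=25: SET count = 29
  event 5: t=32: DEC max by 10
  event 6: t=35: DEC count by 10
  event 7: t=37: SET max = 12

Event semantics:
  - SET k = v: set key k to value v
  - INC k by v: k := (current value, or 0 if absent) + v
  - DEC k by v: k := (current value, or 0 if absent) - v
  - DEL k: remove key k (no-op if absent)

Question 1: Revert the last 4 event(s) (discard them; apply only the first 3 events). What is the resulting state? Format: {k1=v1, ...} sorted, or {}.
Keep first 3 events (discard last 4):
  after event 1 (t=7: INC total by 4): {total=4}
  after event 2 (t=12: INC count by 6): {count=6, total=4}
  after event 3 (t=22: SET count = 27): {count=27, total=4}

Answer: {count=27, total=4}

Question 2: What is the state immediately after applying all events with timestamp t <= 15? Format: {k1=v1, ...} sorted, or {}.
Apply events with t <= 15 (2 events):
  after event 1 (t=7: INC total by 4): {total=4}
  after event 2 (t=12: INC count by 6): {count=6, total=4}

Answer: {count=6, total=4}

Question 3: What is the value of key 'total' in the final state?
Track key 'total' through all 7 events:
  event 1 (t=7: INC total by 4): total (absent) -> 4
  event 2 (t=12: INC count by 6): total unchanged
  event 3 (t=22: SET count = 27): total unchanged
  event 4 (t=25: SET count = 29): total unchanged
  event 5 (t=32: DEC max by 10): total unchanged
  event 6 (t=35: DEC count by 10): total unchanged
  event 7 (t=37: SET max = 12): total unchanged
Final: total = 4

Answer: 4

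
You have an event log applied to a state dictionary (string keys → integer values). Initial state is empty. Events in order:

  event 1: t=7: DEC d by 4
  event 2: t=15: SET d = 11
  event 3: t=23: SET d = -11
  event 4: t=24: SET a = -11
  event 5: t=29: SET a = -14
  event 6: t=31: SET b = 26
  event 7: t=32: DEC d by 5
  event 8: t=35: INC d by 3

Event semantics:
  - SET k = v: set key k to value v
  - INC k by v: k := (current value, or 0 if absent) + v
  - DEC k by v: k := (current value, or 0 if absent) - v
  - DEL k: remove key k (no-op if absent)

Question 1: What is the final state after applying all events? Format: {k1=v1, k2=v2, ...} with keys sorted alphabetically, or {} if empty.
  after event 1 (t=7: DEC d by 4): {d=-4}
  after event 2 (t=15: SET d = 11): {d=11}
  after event 3 (t=23: SET d = -11): {d=-11}
  after event 4 (t=24: SET a = -11): {a=-11, d=-11}
  after event 5 (t=29: SET a = -14): {a=-14, d=-11}
  after event 6 (t=31: SET b = 26): {a=-14, b=26, d=-11}
  after event 7 (t=32: DEC d by 5): {a=-14, b=26, d=-16}
  after event 8 (t=35: INC d by 3): {a=-14, b=26, d=-13}

Answer: {a=-14, b=26, d=-13}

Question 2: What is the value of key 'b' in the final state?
Track key 'b' through all 8 events:
  event 1 (t=7: DEC d by 4): b unchanged
  event 2 (t=15: SET d = 11): b unchanged
  event 3 (t=23: SET d = -11): b unchanged
  event 4 (t=24: SET a = -11): b unchanged
  event 5 (t=29: SET a = -14): b unchanged
  event 6 (t=31: SET b = 26): b (absent) -> 26
  event 7 (t=32: DEC d by 5): b unchanged
  event 8 (t=35: INC d by 3): b unchanged
Final: b = 26

Answer: 26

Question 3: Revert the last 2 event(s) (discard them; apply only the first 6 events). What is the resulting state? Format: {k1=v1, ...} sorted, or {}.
Answer: {a=-14, b=26, d=-11}

Derivation:
Keep first 6 events (discard last 2):
  after event 1 (t=7: DEC d by 4): {d=-4}
  after event 2 (t=15: SET d = 11): {d=11}
  after event 3 (t=23: SET d = -11): {d=-11}
  after event 4 (t=24: SET a = -11): {a=-11, d=-11}
  after event 5 (t=29: SET a = -14): {a=-14, d=-11}
  after event 6 (t=31: SET b = 26): {a=-14, b=26, d=-11}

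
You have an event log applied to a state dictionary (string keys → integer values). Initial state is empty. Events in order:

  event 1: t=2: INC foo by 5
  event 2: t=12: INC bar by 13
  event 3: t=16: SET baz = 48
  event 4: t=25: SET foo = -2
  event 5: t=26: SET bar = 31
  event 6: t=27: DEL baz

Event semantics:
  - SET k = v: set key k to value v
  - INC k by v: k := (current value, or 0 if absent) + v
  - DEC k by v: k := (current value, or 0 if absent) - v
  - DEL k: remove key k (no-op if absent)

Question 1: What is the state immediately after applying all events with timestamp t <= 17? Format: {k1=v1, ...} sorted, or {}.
Apply events with t <= 17 (3 events):
  after event 1 (t=2: INC foo by 5): {foo=5}
  after event 2 (t=12: INC bar by 13): {bar=13, foo=5}
  after event 3 (t=16: SET baz = 48): {bar=13, baz=48, foo=5}

Answer: {bar=13, baz=48, foo=5}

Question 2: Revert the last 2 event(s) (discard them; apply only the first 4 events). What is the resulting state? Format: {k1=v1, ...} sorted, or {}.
Keep first 4 events (discard last 2):
  after event 1 (t=2: INC foo by 5): {foo=5}
  after event 2 (t=12: INC bar by 13): {bar=13, foo=5}
  after event 3 (t=16: SET baz = 48): {bar=13, baz=48, foo=5}
  after event 4 (t=25: SET foo = -2): {bar=13, baz=48, foo=-2}

Answer: {bar=13, baz=48, foo=-2}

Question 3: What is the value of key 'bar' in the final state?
Answer: 31

Derivation:
Track key 'bar' through all 6 events:
  event 1 (t=2: INC foo by 5): bar unchanged
  event 2 (t=12: INC bar by 13): bar (absent) -> 13
  event 3 (t=16: SET baz = 48): bar unchanged
  event 4 (t=25: SET foo = -2): bar unchanged
  event 5 (t=26: SET bar = 31): bar 13 -> 31
  event 6 (t=27: DEL baz): bar unchanged
Final: bar = 31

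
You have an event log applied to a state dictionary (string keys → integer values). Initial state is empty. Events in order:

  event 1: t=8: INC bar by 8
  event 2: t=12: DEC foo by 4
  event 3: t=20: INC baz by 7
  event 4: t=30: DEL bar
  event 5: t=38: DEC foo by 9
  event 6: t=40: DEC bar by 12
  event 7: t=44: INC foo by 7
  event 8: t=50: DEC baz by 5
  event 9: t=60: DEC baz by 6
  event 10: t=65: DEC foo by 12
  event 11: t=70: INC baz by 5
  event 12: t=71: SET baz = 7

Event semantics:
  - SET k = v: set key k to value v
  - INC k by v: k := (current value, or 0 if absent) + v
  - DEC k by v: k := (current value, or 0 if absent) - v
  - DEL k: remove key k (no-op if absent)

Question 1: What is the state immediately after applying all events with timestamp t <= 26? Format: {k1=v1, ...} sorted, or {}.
Answer: {bar=8, baz=7, foo=-4}

Derivation:
Apply events with t <= 26 (3 events):
  after event 1 (t=8: INC bar by 8): {bar=8}
  after event 2 (t=12: DEC foo by 4): {bar=8, foo=-4}
  after event 3 (t=20: INC baz by 7): {bar=8, baz=7, foo=-4}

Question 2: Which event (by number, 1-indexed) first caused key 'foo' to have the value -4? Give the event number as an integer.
Looking for first event where foo becomes -4:
  event 2: foo (absent) -> -4  <-- first match

Answer: 2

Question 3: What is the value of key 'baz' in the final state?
Track key 'baz' through all 12 events:
  event 1 (t=8: INC bar by 8): baz unchanged
  event 2 (t=12: DEC foo by 4): baz unchanged
  event 3 (t=20: INC baz by 7): baz (absent) -> 7
  event 4 (t=30: DEL bar): baz unchanged
  event 5 (t=38: DEC foo by 9): baz unchanged
  event 6 (t=40: DEC bar by 12): baz unchanged
  event 7 (t=44: INC foo by 7): baz unchanged
  event 8 (t=50: DEC baz by 5): baz 7 -> 2
  event 9 (t=60: DEC baz by 6): baz 2 -> -4
  event 10 (t=65: DEC foo by 12): baz unchanged
  event 11 (t=70: INC baz by 5): baz -4 -> 1
  event 12 (t=71: SET baz = 7): baz 1 -> 7
Final: baz = 7

Answer: 7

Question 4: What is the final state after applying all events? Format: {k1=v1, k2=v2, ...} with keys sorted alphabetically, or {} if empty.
Answer: {bar=-12, baz=7, foo=-18}

Derivation:
  after event 1 (t=8: INC bar by 8): {bar=8}
  after event 2 (t=12: DEC foo by 4): {bar=8, foo=-4}
  after event 3 (t=20: INC baz by 7): {bar=8, baz=7, foo=-4}
  after event 4 (t=30: DEL bar): {baz=7, foo=-4}
  after event 5 (t=38: DEC foo by 9): {baz=7, foo=-13}
  after event 6 (t=40: DEC bar by 12): {bar=-12, baz=7, foo=-13}
  after event 7 (t=44: INC foo by 7): {bar=-12, baz=7, foo=-6}
  after event 8 (t=50: DEC baz by 5): {bar=-12, baz=2, foo=-6}
  after event 9 (t=60: DEC baz by 6): {bar=-12, baz=-4, foo=-6}
  after event 10 (t=65: DEC foo by 12): {bar=-12, baz=-4, foo=-18}
  after event 11 (t=70: INC baz by 5): {bar=-12, baz=1, foo=-18}
  after event 12 (t=71: SET baz = 7): {bar=-12, baz=7, foo=-18}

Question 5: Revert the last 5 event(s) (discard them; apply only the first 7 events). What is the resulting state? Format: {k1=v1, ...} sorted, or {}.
Answer: {bar=-12, baz=7, foo=-6}

Derivation:
Keep first 7 events (discard last 5):
  after event 1 (t=8: INC bar by 8): {bar=8}
  after event 2 (t=12: DEC foo by 4): {bar=8, foo=-4}
  after event 3 (t=20: INC baz by 7): {bar=8, baz=7, foo=-4}
  after event 4 (t=30: DEL bar): {baz=7, foo=-4}
  after event 5 (t=38: DEC foo by 9): {baz=7, foo=-13}
  after event 6 (t=40: DEC bar by 12): {bar=-12, baz=7, foo=-13}
  after event 7 (t=44: INC foo by 7): {bar=-12, baz=7, foo=-6}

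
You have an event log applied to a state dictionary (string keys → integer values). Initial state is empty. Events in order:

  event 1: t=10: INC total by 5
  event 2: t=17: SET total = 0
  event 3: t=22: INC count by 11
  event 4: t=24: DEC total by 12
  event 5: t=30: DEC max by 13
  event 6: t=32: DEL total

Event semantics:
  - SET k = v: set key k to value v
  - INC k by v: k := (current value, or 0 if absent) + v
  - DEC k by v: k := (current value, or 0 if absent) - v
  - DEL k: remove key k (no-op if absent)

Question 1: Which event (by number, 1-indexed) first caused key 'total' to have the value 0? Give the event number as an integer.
Answer: 2

Derivation:
Looking for first event where total becomes 0:
  event 1: total = 5
  event 2: total 5 -> 0  <-- first match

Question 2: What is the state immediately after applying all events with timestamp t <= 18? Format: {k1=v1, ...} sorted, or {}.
Answer: {total=0}

Derivation:
Apply events with t <= 18 (2 events):
  after event 1 (t=10: INC total by 5): {total=5}
  after event 2 (t=17: SET total = 0): {total=0}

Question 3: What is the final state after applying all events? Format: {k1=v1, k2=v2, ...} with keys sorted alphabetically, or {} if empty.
  after event 1 (t=10: INC total by 5): {total=5}
  after event 2 (t=17: SET total = 0): {total=0}
  after event 3 (t=22: INC count by 11): {count=11, total=0}
  after event 4 (t=24: DEC total by 12): {count=11, total=-12}
  after event 5 (t=30: DEC max by 13): {count=11, max=-13, total=-12}
  after event 6 (t=32: DEL total): {count=11, max=-13}

Answer: {count=11, max=-13}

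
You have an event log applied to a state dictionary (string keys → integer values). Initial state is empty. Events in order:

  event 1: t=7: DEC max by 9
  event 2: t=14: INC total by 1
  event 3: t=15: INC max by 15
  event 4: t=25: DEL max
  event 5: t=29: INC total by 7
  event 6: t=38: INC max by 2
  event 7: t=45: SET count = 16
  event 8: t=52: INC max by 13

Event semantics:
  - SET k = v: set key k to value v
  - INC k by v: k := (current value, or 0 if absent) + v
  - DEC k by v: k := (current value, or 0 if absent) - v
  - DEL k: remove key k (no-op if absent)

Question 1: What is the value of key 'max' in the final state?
Track key 'max' through all 8 events:
  event 1 (t=7: DEC max by 9): max (absent) -> -9
  event 2 (t=14: INC total by 1): max unchanged
  event 3 (t=15: INC max by 15): max -9 -> 6
  event 4 (t=25: DEL max): max 6 -> (absent)
  event 5 (t=29: INC total by 7): max unchanged
  event 6 (t=38: INC max by 2): max (absent) -> 2
  event 7 (t=45: SET count = 16): max unchanged
  event 8 (t=52: INC max by 13): max 2 -> 15
Final: max = 15

Answer: 15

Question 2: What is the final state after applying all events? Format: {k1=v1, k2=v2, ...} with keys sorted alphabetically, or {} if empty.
  after event 1 (t=7: DEC max by 9): {max=-9}
  after event 2 (t=14: INC total by 1): {max=-9, total=1}
  after event 3 (t=15: INC max by 15): {max=6, total=1}
  after event 4 (t=25: DEL max): {total=1}
  after event 5 (t=29: INC total by 7): {total=8}
  after event 6 (t=38: INC max by 2): {max=2, total=8}
  after event 7 (t=45: SET count = 16): {count=16, max=2, total=8}
  after event 8 (t=52: INC max by 13): {count=16, max=15, total=8}

Answer: {count=16, max=15, total=8}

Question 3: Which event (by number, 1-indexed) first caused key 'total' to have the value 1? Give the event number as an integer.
Looking for first event where total becomes 1:
  event 2: total (absent) -> 1  <-- first match

Answer: 2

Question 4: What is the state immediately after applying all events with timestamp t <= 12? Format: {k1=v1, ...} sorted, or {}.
Answer: {max=-9}

Derivation:
Apply events with t <= 12 (1 events):
  after event 1 (t=7: DEC max by 9): {max=-9}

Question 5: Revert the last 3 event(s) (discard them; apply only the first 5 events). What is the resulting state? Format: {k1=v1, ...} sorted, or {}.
Answer: {total=8}

Derivation:
Keep first 5 events (discard last 3):
  after event 1 (t=7: DEC max by 9): {max=-9}
  after event 2 (t=14: INC total by 1): {max=-9, total=1}
  after event 3 (t=15: INC max by 15): {max=6, total=1}
  after event 4 (t=25: DEL max): {total=1}
  after event 5 (t=29: INC total by 7): {total=8}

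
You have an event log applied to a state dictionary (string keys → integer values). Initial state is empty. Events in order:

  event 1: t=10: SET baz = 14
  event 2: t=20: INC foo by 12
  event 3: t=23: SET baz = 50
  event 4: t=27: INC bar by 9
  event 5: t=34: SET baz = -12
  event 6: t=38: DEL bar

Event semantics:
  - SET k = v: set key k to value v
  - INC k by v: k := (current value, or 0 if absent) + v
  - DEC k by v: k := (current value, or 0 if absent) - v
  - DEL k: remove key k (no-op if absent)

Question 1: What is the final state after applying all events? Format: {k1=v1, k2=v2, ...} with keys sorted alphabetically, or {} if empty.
  after event 1 (t=10: SET baz = 14): {baz=14}
  after event 2 (t=20: INC foo by 12): {baz=14, foo=12}
  after event 3 (t=23: SET baz = 50): {baz=50, foo=12}
  after event 4 (t=27: INC bar by 9): {bar=9, baz=50, foo=12}
  after event 5 (t=34: SET baz = -12): {bar=9, baz=-12, foo=12}
  after event 6 (t=38: DEL bar): {baz=-12, foo=12}

Answer: {baz=-12, foo=12}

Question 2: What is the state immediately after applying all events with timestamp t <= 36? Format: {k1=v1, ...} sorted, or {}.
Apply events with t <= 36 (5 events):
  after event 1 (t=10: SET baz = 14): {baz=14}
  after event 2 (t=20: INC foo by 12): {baz=14, foo=12}
  after event 3 (t=23: SET baz = 50): {baz=50, foo=12}
  after event 4 (t=27: INC bar by 9): {bar=9, baz=50, foo=12}
  after event 5 (t=34: SET baz = -12): {bar=9, baz=-12, foo=12}

Answer: {bar=9, baz=-12, foo=12}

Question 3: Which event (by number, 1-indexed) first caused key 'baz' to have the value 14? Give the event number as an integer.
Answer: 1

Derivation:
Looking for first event where baz becomes 14:
  event 1: baz (absent) -> 14  <-- first match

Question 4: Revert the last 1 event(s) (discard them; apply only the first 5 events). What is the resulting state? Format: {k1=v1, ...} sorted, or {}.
Keep first 5 events (discard last 1):
  after event 1 (t=10: SET baz = 14): {baz=14}
  after event 2 (t=20: INC foo by 12): {baz=14, foo=12}
  after event 3 (t=23: SET baz = 50): {baz=50, foo=12}
  after event 4 (t=27: INC bar by 9): {bar=9, baz=50, foo=12}
  after event 5 (t=34: SET baz = -12): {bar=9, baz=-12, foo=12}

Answer: {bar=9, baz=-12, foo=12}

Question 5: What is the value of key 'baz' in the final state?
Answer: -12

Derivation:
Track key 'baz' through all 6 events:
  event 1 (t=10: SET baz = 14): baz (absent) -> 14
  event 2 (t=20: INC foo by 12): baz unchanged
  event 3 (t=23: SET baz = 50): baz 14 -> 50
  event 4 (t=27: INC bar by 9): baz unchanged
  event 5 (t=34: SET baz = -12): baz 50 -> -12
  event 6 (t=38: DEL bar): baz unchanged
Final: baz = -12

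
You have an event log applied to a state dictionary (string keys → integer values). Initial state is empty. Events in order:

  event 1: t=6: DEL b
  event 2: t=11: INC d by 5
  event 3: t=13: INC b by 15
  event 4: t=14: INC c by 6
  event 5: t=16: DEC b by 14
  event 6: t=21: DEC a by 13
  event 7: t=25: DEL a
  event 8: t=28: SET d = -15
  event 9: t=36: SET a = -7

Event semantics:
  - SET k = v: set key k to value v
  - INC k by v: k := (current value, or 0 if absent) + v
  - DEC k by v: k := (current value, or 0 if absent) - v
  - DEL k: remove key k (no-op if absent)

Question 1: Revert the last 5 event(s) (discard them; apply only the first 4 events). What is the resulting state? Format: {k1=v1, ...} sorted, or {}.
Keep first 4 events (discard last 5):
  after event 1 (t=6: DEL b): {}
  after event 2 (t=11: INC d by 5): {d=5}
  after event 3 (t=13: INC b by 15): {b=15, d=5}
  after event 4 (t=14: INC c by 6): {b=15, c=6, d=5}

Answer: {b=15, c=6, d=5}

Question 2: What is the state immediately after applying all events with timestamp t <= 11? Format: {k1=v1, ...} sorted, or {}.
Apply events with t <= 11 (2 events):
  after event 1 (t=6: DEL b): {}
  after event 2 (t=11: INC d by 5): {d=5}

Answer: {d=5}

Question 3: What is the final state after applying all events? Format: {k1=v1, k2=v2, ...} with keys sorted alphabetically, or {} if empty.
  after event 1 (t=6: DEL b): {}
  after event 2 (t=11: INC d by 5): {d=5}
  after event 3 (t=13: INC b by 15): {b=15, d=5}
  after event 4 (t=14: INC c by 6): {b=15, c=6, d=5}
  after event 5 (t=16: DEC b by 14): {b=1, c=6, d=5}
  after event 6 (t=21: DEC a by 13): {a=-13, b=1, c=6, d=5}
  after event 7 (t=25: DEL a): {b=1, c=6, d=5}
  after event 8 (t=28: SET d = -15): {b=1, c=6, d=-15}
  after event 9 (t=36: SET a = -7): {a=-7, b=1, c=6, d=-15}

Answer: {a=-7, b=1, c=6, d=-15}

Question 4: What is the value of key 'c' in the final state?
Track key 'c' through all 9 events:
  event 1 (t=6: DEL b): c unchanged
  event 2 (t=11: INC d by 5): c unchanged
  event 3 (t=13: INC b by 15): c unchanged
  event 4 (t=14: INC c by 6): c (absent) -> 6
  event 5 (t=16: DEC b by 14): c unchanged
  event 6 (t=21: DEC a by 13): c unchanged
  event 7 (t=25: DEL a): c unchanged
  event 8 (t=28: SET d = -15): c unchanged
  event 9 (t=36: SET a = -7): c unchanged
Final: c = 6

Answer: 6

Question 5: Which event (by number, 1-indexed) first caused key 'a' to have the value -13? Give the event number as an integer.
Answer: 6

Derivation:
Looking for first event where a becomes -13:
  event 6: a (absent) -> -13  <-- first match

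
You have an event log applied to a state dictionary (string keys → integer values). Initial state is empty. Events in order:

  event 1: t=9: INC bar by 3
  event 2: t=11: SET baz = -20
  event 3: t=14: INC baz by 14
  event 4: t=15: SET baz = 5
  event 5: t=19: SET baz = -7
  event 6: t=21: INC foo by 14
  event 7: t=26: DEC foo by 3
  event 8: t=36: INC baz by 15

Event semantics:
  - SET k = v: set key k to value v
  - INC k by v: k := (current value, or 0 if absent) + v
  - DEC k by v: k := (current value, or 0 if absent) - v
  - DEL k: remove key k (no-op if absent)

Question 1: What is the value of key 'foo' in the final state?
Answer: 11

Derivation:
Track key 'foo' through all 8 events:
  event 1 (t=9: INC bar by 3): foo unchanged
  event 2 (t=11: SET baz = -20): foo unchanged
  event 3 (t=14: INC baz by 14): foo unchanged
  event 4 (t=15: SET baz = 5): foo unchanged
  event 5 (t=19: SET baz = -7): foo unchanged
  event 6 (t=21: INC foo by 14): foo (absent) -> 14
  event 7 (t=26: DEC foo by 3): foo 14 -> 11
  event 8 (t=36: INC baz by 15): foo unchanged
Final: foo = 11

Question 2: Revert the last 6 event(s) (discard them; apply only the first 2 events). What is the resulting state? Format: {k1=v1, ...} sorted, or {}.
Keep first 2 events (discard last 6):
  after event 1 (t=9: INC bar by 3): {bar=3}
  after event 2 (t=11: SET baz = -20): {bar=3, baz=-20}

Answer: {bar=3, baz=-20}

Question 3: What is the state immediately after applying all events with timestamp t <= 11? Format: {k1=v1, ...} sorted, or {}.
Answer: {bar=3, baz=-20}

Derivation:
Apply events with t <= 11 (2 events):
  after event 1 (t=9: INC bar by 3): {bar=3}
  after event 2 (t=11: SET baz = -20): {bar=3, baz=-20}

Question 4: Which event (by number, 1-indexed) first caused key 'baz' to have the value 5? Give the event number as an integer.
Looking for first event where baz becomes 5:
  event 2: baz = -20
  event 3: baz = -6
  event 4: baz -6 -> 5  <-- first match

Answer: 4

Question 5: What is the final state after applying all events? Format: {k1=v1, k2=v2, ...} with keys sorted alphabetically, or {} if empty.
Answer: {bar=3, baz=8, foo=11}

Derivation:
  after event 1 (t=9: INC bar by 3): {bar=3}
  after event 2 (t=11: SET baz = -20): {bar=3, baz=-20}
  after event 3 (t=14: INC baz by 14): {bar=3, baz=-6}
  after event 4 (t=15: SET baz = 5): {bar=3, baz=5}
  after event 5 (t=19: SET baz = -7): {bar=3, baz=-7}
  after event 6 (t=21: INC foo by 14): {bar=3, baz=-7, foo=14}
  after event 7 (t=26: DEC foo by 3): {bar=3, baz=-7, foo=11}
  after event 8 (t=36: INC baz by 15): {bar=3, baz=8, foo=11}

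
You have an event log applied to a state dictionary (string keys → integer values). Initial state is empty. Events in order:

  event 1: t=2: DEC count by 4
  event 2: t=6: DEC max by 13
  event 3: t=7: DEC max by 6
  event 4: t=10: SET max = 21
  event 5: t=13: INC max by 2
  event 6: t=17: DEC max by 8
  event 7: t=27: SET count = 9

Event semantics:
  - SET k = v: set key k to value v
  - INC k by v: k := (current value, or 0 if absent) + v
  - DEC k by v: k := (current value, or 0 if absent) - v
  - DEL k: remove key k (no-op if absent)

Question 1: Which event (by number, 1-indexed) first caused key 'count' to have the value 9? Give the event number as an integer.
Answer: 7

Derivation:
Looking for first event where count becomes 9:
  event 1: count = -4
  event 2: count = -4
  event 3: count = -4
  event 4: count = -4
  event 5: count = -4
  event 6: count = -4
  event 7: count -4 -> 9  <-- first match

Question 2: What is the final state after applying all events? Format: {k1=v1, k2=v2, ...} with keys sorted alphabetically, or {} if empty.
Answer: {count=9, max=15}

Derivation:
  after event 1 (t=2: DEC count by 4): {count=-4}
  after event 2 (t=6: DEC max by 13): {count=-4, max=-13}
  after event 3 (t=7: DEC max by 6): {count=-4, max=-19}
  after event 4 (t=10: SET max = 21): {count=-4, max=21}
  after event 5 (t=13: INC max by 2): {count=-4, max=23}
  after event 6 (t=17: DEC max by 8): {count=-4, max=15}
  after event 7 (t=27: SET count = 9): {count=9, max=15}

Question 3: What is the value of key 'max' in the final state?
Track key 'max' through all 7 events:
  event 1 (t=2: DEC count by 4): max unchanged
  event 2 (t=6: DEC max by 13): max (absent) -> -13
  event 3 (t=7: DEC max by 6): max -13 -> -19
  event 4 (t=10: SET max = 21): max -19 -> 21
  event 5 (t=13: INC max by 2): max 21 -> 23
  event 6 (t=17: DEC max by 8): max 23 -> 15
  event 7 (t=27: SET count = 9): max unchanged
Final: max = 15

Answer: 15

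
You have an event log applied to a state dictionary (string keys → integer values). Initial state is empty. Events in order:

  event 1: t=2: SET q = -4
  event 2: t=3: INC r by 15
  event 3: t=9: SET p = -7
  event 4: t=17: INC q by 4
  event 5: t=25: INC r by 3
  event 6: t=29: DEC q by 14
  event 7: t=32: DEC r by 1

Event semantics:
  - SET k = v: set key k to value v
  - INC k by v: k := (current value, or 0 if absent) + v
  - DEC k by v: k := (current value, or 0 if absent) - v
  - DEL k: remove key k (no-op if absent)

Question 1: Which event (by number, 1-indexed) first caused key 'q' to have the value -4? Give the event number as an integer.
Looking for first event where q becomes -4:
  event 1: q (absent) -> -4  <-- first match

Answer: 1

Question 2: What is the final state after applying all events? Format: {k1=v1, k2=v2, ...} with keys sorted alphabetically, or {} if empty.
  after event 1 (t=2: SET q = -4): {q=-4}
  after event 2 (t=3: INC r by 15): {q=-4, r=15}
  after event 3 (t=9: SET p = -7): {p=-7, q=-4, r=15}
  after event 4 (t=17: INC q by 4): {p=-7, q=0, r=15}
  after event 5 (t=25: INC r by 3): {p=-7, q=0, r=18}
  after event 6 (t=29: DEC q by 14): {p=-7, q=-14, r=18}
  after event 7 (t=32: DEC r by 1): {p=-7, q=-14, r=17}

Answer: {p=-7, q=-14, r=17}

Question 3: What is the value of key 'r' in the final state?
Answer: 17

Derivation:
Track key 'r' through all 7 events:
  event 1 (t=2: SET q = -4): r unchanged
  event 2 (t=3: INC r by 15): r (absent) -> 15
  event 3 (t=9: SET p = -7): r unchanged
  event 4 (t=17: INC q by 4): r unchanged
  event 5 (t=25: INC r by 3): r 15 -> 18
  event 6 (t=29: DEC q by 14): r unchanged
  event 7 (t=32: DEC r by 1): r 18 -> 17
Final: r = 17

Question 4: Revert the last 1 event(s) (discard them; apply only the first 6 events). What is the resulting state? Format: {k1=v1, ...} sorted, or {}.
Keep first 6 events (discard last 1):
  after event 1 (t=2: SET q = -4): {q=-4}
  after event 2 (t=3: INC r by 15): {q=-4, r=15}
  after event 3 (t=9: SET p = -7): {p=-7, q=-4, r=15}
  after event 4 (t=17: INC q by 4): {p=-7, q=0, r=15}
  after event 5 (t=25: INC r by 3): {p=-7, q=0, r=18}
  after event 6 (t=29: DEC q by 14): {p=-7, q=-14, r=18}

Answer: {p=-7, q=-14, r=18}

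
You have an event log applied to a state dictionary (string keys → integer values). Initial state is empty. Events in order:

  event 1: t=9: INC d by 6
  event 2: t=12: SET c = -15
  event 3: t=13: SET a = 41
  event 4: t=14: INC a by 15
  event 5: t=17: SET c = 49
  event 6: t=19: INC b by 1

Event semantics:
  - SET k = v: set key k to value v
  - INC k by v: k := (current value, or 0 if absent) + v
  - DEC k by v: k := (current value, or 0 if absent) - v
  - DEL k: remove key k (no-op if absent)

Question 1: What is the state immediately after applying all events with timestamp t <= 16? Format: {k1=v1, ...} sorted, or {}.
Answer: {a=56, c=-15, d=6}

Derivation:
Apply events with t <= 16 (4 events):
  after event 1 (t=9: INC d by 6): {d=6}
  after event 2 (t=12: SET c = -15): {c=-15, d=6}
  after event 3 (t=13: SET a = 41): {a=41, c=-15, d=6}
  after event 4 (t=14: INC a by 15): {a=56, c=-15, d=6}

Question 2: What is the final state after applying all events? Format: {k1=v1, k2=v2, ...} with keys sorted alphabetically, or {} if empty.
Answer: {a=56, b=1, c=49, d=6}

Derivation:
  after event 1 (t=9: INC d by 6): {d=6}
  after event 2 (t=12: SET c = -15): {c=-15, d=6}
  after event 3 (t=13: SET a = 41): {a=41, c=-15, d=6}
  after event 4 (t=14: INC a by 15): {a=56, c=-15, d=6}
  after event 5 (t=17: SET c = 49): {a=56, c=49, d=6}
  after event 6 (t=19: INC b by 1): {a=56, b=1, c=49, d=6}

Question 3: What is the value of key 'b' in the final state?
Track key 'b' through all 6 events:
  event 1 (t=9: INC d by 6): b unchanged
  event 2 (t=12: SET c = -15): b unchanged
  event 3 (t=13: SET a = 41): b unchanged
  event 4 (t=14: INC a by 15): b unchanged
  event 5 (t=17: SET c = 49): b unchanged
  event 6 (t=19: INC b by 1): b (absent) -> 1
Final: b = 1

Answer: 1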